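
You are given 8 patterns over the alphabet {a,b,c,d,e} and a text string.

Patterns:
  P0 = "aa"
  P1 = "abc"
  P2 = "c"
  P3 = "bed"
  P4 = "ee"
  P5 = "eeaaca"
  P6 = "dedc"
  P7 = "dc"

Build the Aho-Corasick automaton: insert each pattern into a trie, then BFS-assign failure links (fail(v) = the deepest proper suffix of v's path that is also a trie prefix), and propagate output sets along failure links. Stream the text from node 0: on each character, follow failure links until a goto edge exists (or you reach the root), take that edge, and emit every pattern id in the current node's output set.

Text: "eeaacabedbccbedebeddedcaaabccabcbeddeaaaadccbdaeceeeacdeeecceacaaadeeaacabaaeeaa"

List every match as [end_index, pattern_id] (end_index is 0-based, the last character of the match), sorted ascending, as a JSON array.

Build:
Trie nodes:
  0='ε' goto a→1 b→6 c→5 d→15 e→9
  1='a' goto a→2 b→3
  2='aa' goto ·  [P0 ends]
  3='ab' goto c→4
  4='abc' goto ·  [P1 ends]
  5='c' goto ·  [P2 ends]
  6='b' goto e→7
  7='be' goto d→8
  8='bed' goto ·  [P3 ends]
  9='e' goto e→10
  10='ee' goto a→11  [P4 ends]
  11='eea' goto a→12
  12='eeaa' goto c→13
  13='eeaac' goto a→14
  14='eeaaca' goto ·  [P5 ends]
  15='d' goto c→19 e→16
  16='de' goto d→17
  17='ded' goto c→18
  18='dedc' goto ·  [P6 ends]
  19='dc' goto ·  [P7 ends]

BFS fail/out derivation:
  n1('a'): parent n0 fail=0; on 'a' 0 → fail=0;  out ∅∪∅=∅
  n5('c'): parent n0 fail=0; on 'c' 0 → fail=0;  out {2}∪∅={2}
  n6('b'): parent n0 fail=0; on 'b' 0 → fail=0;  out ∅∪∅=∅
  n9('e'): parent n0 fail=0; on 'e' 0 → fail=0;  out ∅∪∅=∅
  n15('d'): parent n0 fail=0; on 'd' 0 → fail=0;  out ∅∪∅=∅
  n2('aa'): parent n1 fail=0; on 'a' 0 → fail=1;  out {0}∪∅={0}
  n3('ab'): parent n1 fail=0; on 'b' 0 → fail=6;  out ∅∪∅=∅
  n7('be'): parent n6 fail=0; on 'e' 0 → fail=9;  out ∅∪∅=∅
  n10('ee'): parent n9 fail=0; on 'e' 0 → fail=9;  out {4}∪∅={4}
  n16('de'): parent n15 fail=0; on 'e' 0 → fail=9;  out ∅∪∅=∅
  n19('dc'): parent n15 fail=0; on 'c' 0 → fail=5;  out {7}∪{2}={2,7}
  n4('abc'): parent n3 fail=6; on 'c' 6→0 → fail=5;  out {1}∪{2}={1,2}
  n8('bed'): parent n7 fail=9; on 'd' 9→0 → fail=15;  out {3}∪∅={3}
  n11('eea'): parent n10 fail=9; on 'a' 9→0 → fail=1;  out ∅∪∅=∅
  n17('ded'): parent n16 fail=9; on 'd' 9→0 → fail=15;  out ∅∪∅=∅
  n12('eeaa'): parent n11 fail=1; on 'a' 1 → fail=2;  out ∅∪{0}={0}
  n18('dedc'): parent n17 fail=15; on 'c' 15 → fail=19;  out {6}∪{2,7}={2,6,7}
  n13('eeaac'): parent n12 fail=2; on 'c' 2→1→0 → fail=5;  out ∅∪{2}={2}
  n14('eeaaca'): parent n13 fail=5; on 'a' 5→0 → fail=1;  out {5}∪∅={5}

Scan:
[0] read 'e'  n0⇒n9
[1] read 'e'  n9⇒n10  emit P4@[0:1]
[2] read 'a'  n10⇒n11
[3] read 'a'  n11⇒n12  emit P0@[2:3]
[4] read 'c'  n12⇒n13  emit P2@[4:4]
[5] read 'a'  n13⇒n14  emit P5@[0:5]
[6] read 'b'  n14⇒n3 (fail-walked)
[7] read 'e'  n3⇒n7 (fail-walked)
[8] read 'd'  n7⇒n8  emit P3@[6:8]
[9] read 'b'  n8⇒n6 (fail-walked)
[10] read 'c'  n6⇒n5 (fail-walked)  emit P2@[10:10]
[11] read 'c'  n5⇒n5 (fail-walked)  emit P2@[11:11]
[12] read 'b'  n5⇒n6 (fail-walked)
[13] read 'e'  n6⇒n7
[14] read 'd'  n7⇒n8  emit P3@[12:14]
[15] read 'e'  n8⇒n16 (fail-walked)
[16] read 'b'  n16⇒n6 (fail-walked)
[17] read 'e'  n6⇒n7
[18] read 'd'  n7⇒n8  emit P3@[16:18]
[19] read 'd'  n8⇒n15 (fail-walked)
[20] read 'e'  n15⇒n16
[21] read 'd'  n16⇒n17
[22] read 'c'  n17⇒n18  emit P2@[22:22],P6@[19:22],P7@[21:22]
[23] read 'a'  n18⇒n1 (fail-walked)
[24] read 'a'  n1⇒n2  emit P0@[23:24]
[25] read 'a'  n2⇒n2 (fail-walked)  emit P0@[24:25]
[26] read 'b'  n2⇒n3 (fail-walked)
[27] read 'c'  n3⇒n4  emit P1@[25:27],P2@[27:27]
[28] read 'c'  n4⇒n5 (fail-walked)  emit P2@[28:28]
[29] read 'a'  n5⇒n1 (fail-walked)
[30] read 'b'  n1⇒n3
[31] read 'c'  n3⇒n4  emit P1@[29:31],P2@[31:31]
[32] read 'b'  n4⇒n6 (fail-walked)
[33] read 'e'  n6⇒n7
[34] read 'd'  n7⇒n8  emit P3@[32:34]
[35] read 'd'  n8⇒n15 (fail-walked)
[36] read 'e'  n15⇒n16
[37] read 'a'  n16⇒n1 (fail-walked)
[38] read 'a'  n1⇒n2  emit P0@[37:38]
[39] read 'a'  n2⇒n2 (fail-walked)  emit P0@[38:39]
[40] read 'a'  n2⇒n2 (fail-walked)  emit P0@[39:40]
[41] read 'd'  n2⇒n15 (fail-walked)
[42] read 'c'  n15⇒n19  emit P2@[42:42],P7@[41:42]
[43] read 'c'  n19⇒n5 (fail-walked)  emit P2@[43:43]
[44] read 'b'  n5⇒n6 (fail-walked)
[45] read 'd'  n6⇒n15 (fail-walked)
[46] read 'a'  n15⇒n1 (fail-walked)
[47] read 'e'  n1⇒n9 (fail-walked)
[48] read 'c'  n9⇒n5 (fail-walked)  emit P2@[48:48]
[49] read 'e'  n5⇒n9 (fail-walked)
[50] read 'e'  n9⇒n10  emit P4@[49:50]
[51] read 'e'  n10⇒n10 (fail-walked)  emit P4@[50:51]
[52] read 'a'  n10⇒n11
[53] read 'c'  n11⇒n5 (fail-walked)  emit P2@[53:53]
[54] read 'd'  n5⇒n15 (fail-walked)
[55] read 'e'  n15⇒n16
[56] read 'e'  n16⇒n10 (fail-walked)  emit P4@[55:56]
[57] read 'e'  n10⇒n10 (fail-walked)  emit P4@[56:57]
[58] read 'c'  n10⇒n5 (fail-walked)  emit P2@[58:58]
[59] read 'c'  n5⇒n5 (fail-walked)  emit P2@[59:59]
[60] read 'e'  n5⇒n9 (fail-walked)
[61] read 'a'  n9⇒n1 (fail-walked)
[62] read 'c'  n1⇒n5 (fail-walked)  emit P2@[62:62]
[63] read 'a'  n5⇒n1 (fail-walked)
[64] read 'a'  n1⇒n2  emit P0@[63:64]
[65] read 'a'  n2⇒n2 (fail-walked)  emit P0@[64:65]
[66] read 'd'  n2⇒n15 (fail-walked)
[67] read 'e'  n15⇒n16
[68] read 'e'  n16⇒n10 (fail-walked)  emit P4@[67:68]
[69] read 'a'  n10⇒n11
[70] read 'a'  n11⇒n12  emit P0@[69:70]
[71] read 'c'  n12⇒n13  emit P2@[71:71]
[72] read 'a'  n13⇒n14  emit P5@[67:72]
[73] read 'b'  n14⇒n3 (fail-walked)
[74] read 'a'  n3⇒n1 (fail-walked)
[75] read 'a'  n1⇒n2  emit P0@[74:75]
[76] read 'e'  n2⇒n9 (fail-walked)
[77] read 'e'  n9⇒n10  emit P4@[76:77]
[78] read 'a'  n10⇒n11
[79] read 'a'  n11⇒n12  emit P0@[78:79]

Result: [[1,4],[3,0],[4,2],[5,5],[8,3],[10,2],[11,2],[14,3],[18,3],[22,2],[22,6],[22,7],[24,0],[25,0],[27,1],[27,2],[28,2],[31,1],[31,2],[34,3],[38,0],[39,0],[40,0],[42,2],[42,7],[43,2],[48,2],[50,4],[51,4],[53,2],[56,4],[57,4],[58,2],[59,2],[62,2],[64,0],[65,0],[68,4],[70,0],[71,2],[72,5],[75,0],[77,4],[79,0]]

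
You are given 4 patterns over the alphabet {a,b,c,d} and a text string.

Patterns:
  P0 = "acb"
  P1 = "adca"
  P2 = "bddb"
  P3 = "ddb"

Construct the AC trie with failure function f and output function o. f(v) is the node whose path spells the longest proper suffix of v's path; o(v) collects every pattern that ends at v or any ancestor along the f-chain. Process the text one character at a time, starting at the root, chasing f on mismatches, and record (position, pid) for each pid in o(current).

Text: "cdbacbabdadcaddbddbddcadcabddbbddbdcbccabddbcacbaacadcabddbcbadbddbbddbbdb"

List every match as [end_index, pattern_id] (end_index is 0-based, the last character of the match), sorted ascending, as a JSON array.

Construct AC machine:
Trie nodes:
  n0 'ε': a→1 b→7 d→11
  n1 'a': c→2 d→4
  n2 'ac': b→3
  n3 'acb': ·  ←P0
  n4 'ad': c→5
  n5 'adc': a→6
  n6 'adca': ·  ←P1
  n7 'b': d→8
  n8 'bd': d→9
  n9 'bdd': b→10
  n10 'bddb': ·  ←P2
  n11 'd': d→12
  n12 'dd': b→13
  n13 'ddb': ·  ←P3

BFS fail/out derivation:
  n1('a'): parent n0 fail=0; on 'a' 0 → fail=0;  out ∅∪∅=∅
  n7('b'): parent n0 fail=0; on 'b' 0 → fail=0;  out ∅∪∅=∅
  n11('d'): parent n0 fail=0; on 'd' 0 → fail=0;  out ∅∪∅=∅
  n2('ac'): parent n1 fail=0; on 'c' 0 → fail=0;  out ∅∪∅=∅
  n4('ad'): parent n1 fail=0; on 'd' 0 → fail=11;  out ∅∪∅=∅
  n8('bd'): parent n7 fail=0; on 'd' 0 → fail=11;  out ∅∪∅=∅
  n12('dd'): parent n11 fail=0; on 'd' 0 → fail=11;  out ∅∪∅=∅
  n3('acb'): parent n2 fail=0; on 'b' 0 → fail=7;  out {0}∪∅={0}
  n5('adc'): parent n4 fail=11; on 'c' 11→0 → fail=0;  out ∅∪∅=∅
  n9('bdd'): parent n8 fail=11; on 'd' 11 → fail=12;  out ∅∪∅=∅
  n13('ddb'): parent n12 fail=11; on 'b' 11→0 → fail=7;  out {3}∪∅={3}
  n6('adca'): parent n5 fail=0; on 'a' 0 → fail=1;  out {1}∪∅={1}
  n10('bddb'): parent n9 fail=12; on 'b' 12 → fail=13;  out {2}∪{3}={2,3}

Text stream:
i=0 'c': node 0→0
i=1 'd': node 0→11
i=2 'b': node 11→7 (via fail)
i=3 'a': node 7→1 (via fail)
i=4 'c': node 1→2
i=5 'b': node 2→3  emit P0@[3:5]
i=6 'a': node 3→1 (via fail)
i=7 'b': node 1→7 (via fail)
i=8 'd': node 7→8
i=9 'a': node 8→1 (via fail)
i=10 'd': node 1→4
i=11 'c': node 4→5
i=12 'a': node 5→6  emit P1@[9:12]
i=13 'd': node 6→4 (via fail)
i=14 'd': node 4→12 (via fail)
i=15 'b': node 12→13  emit P3@[13:15]
i=16 'd': node 13→8 (via fail)
i=17 'd': node 8→9
i=18 'b': node 9→10  emit P2@[15:18],P3@[16:18]
i=19 'd': node 10→8 (via fail)
i=20 'd': node 8→9
i=21 'c': node 9→0 (via fail)
i=22 'a': node 0→1
i=23 'd': node 1→4
i=24 'c': node 4→5
i=25 'a': node 5→6  emit P1@[22:25]
i=26 'b': node 6→7 (via fail)
i=27 'd': node 7→8
i=28 'd': node 8→9
i=29 'b': node 9→10  emit P2@[26:29],P3@[27:29]
i=30 'b': node 10→7 (via fail)
i=31 'd': node 7→8
i=32 'd': node 8→9
i=33 'b': node 9→10  emit P2@[30:33],P3@[31:33]
i=34 'd': node 10→8 (via fail)
i=35 'c': node 8→0 (via fail)
i=36 'b': node 0→7
i=37 'c': node 7→0 (via fail)
i=38 'c': node 0→0
i=39 'a': node 0→1
i=40 'b': node 1→7 (via fail)
i=41 'd': node 7→8
i=42 'd': node 8→9
i=43 'b': node 9→10  emit P2@[40:43],P3@[41:43]
i=44 'c': node 10→0 (via fail)
i=45 'a': node 0→1
i=46 'c': node 1→2
i=47 'b': node 2→3  emit P0@[45:47]
i=48 'a': node 3→1 (via fail)
i=49 'a': node 1→1 (via fail)
i=50 'c': node 1→2
i=51 'a': node 2→1 (via fail)
i=52 'd': node 1→4
i=53 'c': node 4→5
i=54 'a': node 5→6  emit P1@[51:54]
i=55 'b': node 6→7 (via fail)
i=56 'd': node 7→8
i=57 'd': node 8→9
i=58 'b': node 9→10  emit P2@[55:58],P3@[56:58]
i=59 'c': node 10→0 (via fail)
i=60 'b': node 0→7
i=61 'a': node 7→1 (via fail)
i=62 'd': node 1→4
i=63 'b': node 4→7 (via fail)
i=64 'd': node 7→8
i=65 'd': node 8→9
i=66 'b': node 9→10  emit P2@[63:66],P3@[64:66]
i=67 'b': node 10→7 (via fail)
i=68 'd': node 7→8
i=69 'd': node 8→9
i=70 'b': node 9→10  emit P2@[67:70],P3@[68:70]
i=71 'b': node 10→7 (via fail)
i=72 'd': node 7→8
i=73 'b': node 8→7 (via fail)

Result: [[5,0],[12,1],[15,3],[18,2],[18,3],[25,1],[29,2],[29,3],[33,2],[33,3],[43,2],[43,3],[47,0],[54,1],[58,2],[58,3],[66,2],[66,3],[70,2],[70,3]]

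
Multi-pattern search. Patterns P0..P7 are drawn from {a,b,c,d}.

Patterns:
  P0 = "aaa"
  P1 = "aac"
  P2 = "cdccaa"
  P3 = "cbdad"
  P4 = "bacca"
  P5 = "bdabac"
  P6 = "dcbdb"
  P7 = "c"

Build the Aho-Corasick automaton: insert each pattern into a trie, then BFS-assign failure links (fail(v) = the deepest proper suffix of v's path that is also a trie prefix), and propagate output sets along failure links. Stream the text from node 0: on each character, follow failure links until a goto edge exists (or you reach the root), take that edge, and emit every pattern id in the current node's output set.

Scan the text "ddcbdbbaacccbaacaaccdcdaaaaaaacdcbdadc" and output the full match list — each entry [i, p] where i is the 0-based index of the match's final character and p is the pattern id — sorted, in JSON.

Construct AC machine:
Trie nodes:
  0='ε' goto a→1 b→15 c→5 d→25
  1='a' goto a→2
  2='aa' goto a→3 c→4
  3='aaa' goto ·  ←P0
  4='aac' goto ·  ←P1
  5='c' goto b→11 d→6  ←P7
  6='cd' goto c→7
  7='cdc' goto c→8
  8='cdcc' goto a→9
  9='cdcca' goto a→10
  10='cdccaa' goto ·  ←P2
  11='cb' goto d→12
  12='cbd' goto a→13
  13='cbda' goto d→14
  14='cbdad' goto ·  ←P3
  15='b' goto a→16 d→20
  16='ba' goto c→17
  17='bac' goto c→18
  18='bacc' goto a→19
  19='bacca' goto ·  ←P4
  20='bd' goto a→21
  21='bda' goto b→22
  22='bdab' goto a→23
  23='bdaba' goto c→24
  24='bdabac' goto ·  ←P5
  25='d' goto c→26
  26='dc' goto b→27
  27='dcb' goto d→28
  28='dcbd' goto b→29
  29='dcbdb' goto ·  ←P6

BFS fail/out derivation:
  fail(1) 'a': from fail(0)=0 chase 'a': 0 ⇒ 0;  out=∅∪out(0)=∅
  fail(5) 'c': from fail(0)=0 chase 'c': 0 ⇒ 0;  out={7}∪out(0)={7}
  fail(15) 'b': from fail(0)=0 chase 'b': 0 ⇒ 0;  out=∅∪out(0)=∅
  fail(25) 'd': from fail(0)=0 chase 'd': 0 ⇒ 0;  out=∅∪out(0)=∅
  fail(2) 'aa': from fail(1)=0 chase 'a': 0 ⇒ 1;  out=∅∪out(1)=∅
  fail(6) 'cd': from fail(5)=0 chase 'd': 0 ⇒ 25;  out=∅∪out(25)=∅
  fail(11) 'cb': from fail(5)=0 chase 'b': 0 ⇒ 15;  out=∅∪out(15)=∅
  fail(16) 'ba': from fail(15)=0 chase 'a': 0 ⇒ 1;  out=∅∪out(1)=∅
  fail(20) 'bd': from fail(15)=0 chase 'd': 0 ⇒ 25;  out=∅∪out(25)=∅
  fail(26) 'dc': from fail(25)=0 chase 'c': 0 ⇒ 5;  out=∅∪out(5)={7}
  fail(3) 'aaa': from fail(2)=1 chase 'a': 1 ⇒ 2;  out={0}∪out(2)={0}
  fail(4) 'aac': from fail(2)=1 chase 'c': 1→0 ⇒ 5;  out={1}∪out(5)={1,7}
  fail(7) 'cdc': from fail(6)=25 chase 'c': 25 ⇒ 26;  out=∅∪out(26)={7}
  fail(12) 'cbd': from fail(11)=15 chase 'd': 15 ⇒ 20;  out=∅∪out(20)=∅
  fail(17) 'bac': from fail(16)=1 chase 'c': 1→0 ⇒ 5;  out=∅∪out(5)={7}
  fail(21) 'bda': from fail(20)=25 chase 'a': 25→0 ⇒ 1;  out=∅∪out(1)=∅
  fail(27) 'dcb': from fail(26)=5 chase 'b': 5 ⇒ 11;  out=∅∪out(11)=∅
  fail(8) 'cdcc': from fail(7)=26 chase 'c': 26→5→0 ⇒ 5;  out=∅∪out(5)={7}
  fail(13) 'cbda': from fail(12)=20 chase 'a': 20 ⇒ 21;  out=∅∪out(21)=∅
  fail(18) 'bacc': from fail(17)=5 chase 'c': 5→0 ⇒ 5;  out=∅∪out(5)={7}
  fail(22) 'bdab': from fail(21)=1 chase 'b': 1→0 ⇒ 15;  out=∅∪out(15)=∅
  fail(28) 'dcbd': from fail(27)=11 chase 'd': 11 ⇒ 12;  out=∅∪out(12)=∅
  fail(9) 'cdcca': from fail(8)=5 chase 'a': 5→0 ⇒ 1;  out=∅∪out(1)=∅
  fail(14) 'cbdad': from fail(13)=21 chase 'd': 21→1→0 ⇒ 25;  out={3}∪out(25)={3}
  fail(19) 'bacca': from fail(18)=5 chase 'a': 5→0 ⇒ 1;  out={4}∪out(1)={4}
  fail(23) 'bdaba': from fail(22)=15 chase 'a': 15 ⇒ 16;  out=∅∪out(16)=∅
  fail(29) 'dcbdb': from fail(28)=12 chase 'b': 12→20→25→0 ⇒ 15;  out={6}∪out(15)={6}
  fail(10) 'cdccaa': from fail(9)=1 chase 'a': 1 ⇒ 2;  out={2}∪out(2)={2}
  fail(24) 'bdabac': from fail(23)=16 chase 'c': 16 ⇒ 17;  out={5}∪out(17)={5,7}

Text stream:
pos 0 'd': at 25
pos 1 'd': at 25 ·f
pos 2 'c': at 26  → match P7@[2:2]
pos 3 'b': at 27
pos 4 'd': at 28
pos 5 'b': at 29  → match P6@[1:5]
pos 6 'b': at 15 ·f
pos 7 'a': at 16
pos 8 'a': at 2 ·f
pos 9 'c': at 4  → match P1@[7:9],P7@[9:9]
pos 10 'c': at 5 ·f  → match P7@[10:10]
pos 11 'c': at 5 ·f  → match P7@[11:11]
pos 12 'b': at 11
pos 13 'a': at 16 ·f
pos 14 'a': at 2 ·f
pos 15 'c': at 4  → match P1@[13:15],P7@[15:15]
pos 16 'a': at 1 ·f
pos 17 'a': at 2
pos 18 'c': at 4  → match P1@[16:18],P7@[18:18]
pos 19 'c': at 5 ·f  → match P7@[19:19]
pos 20 'd': at 6
pos 21 'c': at 7  → match P7@[21:21]
pos 22 'd': at 6 ·f
pos 23 'a': at 1 ·f
pos 24 'a': at 2
pos 25 'a': at 3  → match P0@[23:25]
pos 26 'a': at 3 ·f  → match P0@[24:26]
pos 27 'a': at 3 ·f  → match P0@[25:27]
pos 28 'a': at 3 ·f  → match P0@[26:28]
pos 29 'a': at 3 ·f  → match P0@[27:29]
pos 30 'c': at 4 ·f  → match P1@[28:30],P7@[30:30]
pos 31 'd': at 6 ·f
pos 32 'c': at 7  → match P7@[32:32]
pos 33 'b': at 27 ·f
pos 34 'd': at 28
pos 35 'a': at 13 ·f
pos 36 'd': at 14  → match P3@[32:36]
pos 37 'c': at 26 ·f  → match P7@[37:37]

Matches: [[2,7],[5,6],[9,1],[9,7],[10,7],[11,7],[15,1],[15,7],[18,1],[18,7],[19,7],[21,7],[25,0],[26,0],[27,0],[28,0],[29,0],[30,1],[30,7],[32,7],[36,3],[37,7]]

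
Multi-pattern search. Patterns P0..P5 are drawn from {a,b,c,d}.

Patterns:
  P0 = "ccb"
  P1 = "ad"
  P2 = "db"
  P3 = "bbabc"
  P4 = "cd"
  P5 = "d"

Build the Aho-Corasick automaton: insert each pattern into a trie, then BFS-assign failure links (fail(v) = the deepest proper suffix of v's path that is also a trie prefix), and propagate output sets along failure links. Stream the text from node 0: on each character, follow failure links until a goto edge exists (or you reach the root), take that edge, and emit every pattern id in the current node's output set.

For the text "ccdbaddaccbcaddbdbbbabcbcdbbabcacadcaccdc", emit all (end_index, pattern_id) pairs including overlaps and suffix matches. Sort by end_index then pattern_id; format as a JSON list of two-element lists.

Build automaton:
Trie (insert patterns):
  0='ε' goto a→4 b→8 c→1 d→6
  1='c' goto c→2 d→13
  2='cc' goto b→3
  3='ccb' goto ·  ←P0
  4='a' goto d→5
  5='ad' goto ·  ←P1
  6='d' goto b→7  ←P5
  7='db' goto ·  ←P2
  8='b' goto b→9
  9='bb' goto a→10
  10='bba' goto b→11
  11='bbab' goto c→12
  12='bbabc' goto ·  ←P3
  13='cd' goto ·  ←P4

BFS fail/out derivation:
  fail(1) 'c': from fail(0)=0 chase 'c': 0 ⇒ 0;  out=∅∪out(0)=∅
  fail(4) 'a': from fail(0)=0 chase 'a': 0 ⇒ 0;  out=∅∪out(0)=∅
  fail(6) 'd': from fail(0)=0 chase 'd': 0 ⇒ 0;  out={5}∪out(0)={5}
  fail(8) 'b': from fail(0)=0 chase 'b': 0 ⇒ 0;  out=∅∪out(0)=∅
  fail(2) 'cc': from fail(1)=0 chase 'c': 0 ⇒ 1;  out=∅∪out(1)=∅
  fail(5) 'ad': from fail(4)=0 chase 'd': 0 ⇒ 6;  out={1}∪out(6)={1,5}
  fail(7) 'db': from fail(6)=0 chase 'b': 0 ⇒ 8;  out={2}∪out(8)={2}
  fail(9) 'bb': from fail(8)=0 chase 'b': 0 ⇒ 8;  out=∅∪out(8)=∅
  fail(13) 'cd': from fail(1)=0 chase 'd': 0 ⇒ 6;  out={4}∪out(6)={4,5}
  fail(3) 'ccb': from fail(2)=1 chase 'b': 1→0 ⇒ 8;  out={0}∪out(8)={0}
  fail(10) 'bba': from fail(9)=8 chase 'a': 8→0 ⇒ 4;  out=∅∪out(4)=∅
  fail(11) 'bbab': from fail(10)=4 chase 'b': 4→0 ⇒ 8;  out=∅∪out(8)=∅
  fail(12) 'bbabc': from fail(11)=8 chase 'c': 8→0 ⇒ 1;  out={3}∪out(1)={3}

Text stream:
pos 0 'c': at 1
pos 1 'c': at 2
pos 2 'd': at 13 (fail-walked)  emit P4@[1:2],P5@[2:2]
pos 3 'b': at 7 (fail-walked)  emit P2@[2:3]
pos 4 'a': at 4 (fail-walked)
pos 5 'd': at 5  emit P1@[4:5],P5@[5:5]
pos 6 'd': at 6 (fail-walked)  emit P5@[6:6]
pos 7 'a': at 4 (fail-walked)
pos 8 'c': at 1 (fail-walked)
pos 9 'c': at 2
pos 10 'b': at 3  emit P0@[8:10]
pos 11 'c': at 1 (fail-walked)
pos 12 'a': at 4 (fail-walked)
pos 13 'd': at 5  emit P1@[12:13],P5@[13:13]
pos 14 'd': at 6 (fail-walked)  emit P5@[14:14]
pos 15 'b': at 7  emit P2@[14:15]
pos 16 'd': at 6 (fail-walked)  emit P5@[16:16]
pos 17 'b': at 7  emit P2@[16:17]
pos 18 'b': at 9 (fail-walked)
pos 19 'b': at 9 (fail-walked)
pos 20 'a': at 10
pos 21 'b': at 11
pos 22 'c': at 12  emit P3@[18:22]
pos 23 'b': at 8 (fail-walked)
pos 24 'c': at 1 (fail-walked)
pos 25 'd': at 13  emit P4@[24:25],P5@[25:25]
pos 26 'b': at 7 (fail-walked)  emit P2@[25:26]
pos 27 'b': at 9 (fail-walked)
pos 28 'a': at 10
pos 29 'b': at 11
pos 30 'c': at 12  emit P3@[26:30]
pos 31 'a': at 4 (fail-walked)
pos 32 'c': at 1 (fail-walked)
pos 33 'a': at 4 (fail-walked)
pos 34 'd': at 5  emit P1@[33:34],P5@[34:34]
pos 35 'c': at 1 (fail-walked)
pos 36 'a': at 4 (fail-walked)
pos 37 'c': at 1 (fail-walked)
pos 38 'c': at 2
pos 39 'd': at 13 (fail-walked)  emit P4@[38:39],P5@[39:39]
pos 40 'c': at 1 (fail-walked)

Result: [[2,4],[2,5],[3,2],[5,1],[5,5],[6,5],[10,0],[13,1],[13,5],[14,5],[15,2],[16,5],[17,2],[22,3],[25,4],[25,5],[26,2],[30,3],[34,1],[34,5],[39,4],[39,5]]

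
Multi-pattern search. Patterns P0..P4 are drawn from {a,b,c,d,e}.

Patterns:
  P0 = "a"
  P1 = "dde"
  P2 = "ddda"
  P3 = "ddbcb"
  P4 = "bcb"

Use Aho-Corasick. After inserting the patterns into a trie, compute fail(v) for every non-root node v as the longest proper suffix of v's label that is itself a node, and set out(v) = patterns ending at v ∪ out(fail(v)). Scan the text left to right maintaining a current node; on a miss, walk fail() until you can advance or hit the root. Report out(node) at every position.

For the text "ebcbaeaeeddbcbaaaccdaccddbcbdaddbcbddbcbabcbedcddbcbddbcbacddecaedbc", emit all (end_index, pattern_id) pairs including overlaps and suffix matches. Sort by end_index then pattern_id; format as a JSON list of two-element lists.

Build automaton:
Trie (insert patterns):
  n0 'ε': a→1 b→10 d→2
  n1 'a': ·  ←P0
  n2 'd': d→3
  n3 'dd': b→7 d→5 e→4
  n4 'dde': ·  ←P1
  n5 'ddd': a→6
  n6 'ddda': ·  ←P2
  n7 'ddb': c→8
  n8 'ddbc': b→9
  n9 'ddbcb': ·  ←P3
  n10 'b': c→11
  n11 'bc': b→12
  n12 'bcb': ·  ←P4

Failure links (BFS by depth):
  fail(1) 'a': from fail(0)=0 chase 'a': 0 ⇒ 0;  out={0}∪out(0)={0}
  fail(2) 'd': from fail(0)=0 chase 'd': 0 ⇒ 0;  out=∅∪out(0)=∅
  fail(10) 'b': from fail(0)=0 chase 'b': 0 ⇒ 0;  out=∅∪out(0)=∅
  fail(3) 'dd': from fail(2)=0 chase 'd': 0 ⇒ 2;  out=∅∪out(2)=∅
  fail(11) 'bc': from fail(10)=0 chase 'c': 0 ⇒ 0;  out=∅∪out(0)=∅
  fail(4) 'dde': from fail(3)=2 chase 'e': 2→0 ⇒ 0;  out={1}∪out(0)={1}
  fail(5) 'ddd': from fail(3)=2 chase 'd': 2 ⇒ 3;  out=∅∪out(3)=∅
  fail(7) 'ddb': from fail(3)=2 chase 'b': 2→0 ⇒ 10;  out=∅∪out(10)=∅
  fail(12) 'bcb': from fail(11)=0 chase 'b': 0 ⇒ 10;  out={4}∪out(10)={4}
  fail(6) 'ddda': from fail(5)=3 chase 'a': 3→2→0 ⇒ 1;  out={2}∪out(1)={0,2}
  fail(8) 'ddbc': from fail(7)=10 chase 'c': 10 ⇒ 11;  out=∅∪out(11)=∅
  fail(9) 'ddbcb': from fail(8)=11 chase 'b': 11 ⇒ 12;  out={3}∪out(12)={3,4}

Text stream:
[0] read 'e'  n0⇒n0
[1] read 'b'  n0⇒n10
[2] read 'c'  n10⇒n11
[3] read 'b'  n11⇒n12  ** P4@[1:3]
[4] read 'a'  n12⇒n1 (via fail)  ** P0@[4:4]
[5] read 'e'  n1⇒n0 (via fail)
[6] read 'a'  n0⇒n1  ** P0@[6:6]
[7] read 'e'  n1⇒n0 (via fail)
[8] read 'e'  n0⇒n0
[9] read 'd'  n0⇒n2
[10] read 'd'  n2⇒n3
[11] read 'b'  n3⇒n7
[12] read 'c'  n7⇒n8
[13] read 'b'  n8⇒n9  ** P3@[9:13],P4@[11:13]
[14] read 'a'  n9⇒n1 (via fail)  ** P0@[14:14]
[15] read 'a'  n1⇒n1 (via fail)  ** P0@[15:15]
[16] read 'a'  n1⇒n1 (via fail)  ** P0@[16:16]
[17] read 'c'  n1⇒n0 (via fail)
[18] read 'c'  n0⇒n0
[19] read 'd'  n0⇒n2
[20] read 'a'  n2⇒n1 (via fail)  ** P0@[20:20]
[21] read 'c'  n1⇒n0 (via fail)
[22] read 'c'  n0⇒n0
[23] read 'd'  n0⇒n2
[24] read 'd'  n2⇒n3
[25] read 'b'  n3⇒n7
[26] read 'c'  n7⇒n8
[27] read 'b'  n8⇒n9  ** P3@[23:27],P4@[25:27]
[28] read 'd'  n9⇒n2 (via fail)
[29] read 'a'  n2⇒n1 (via fail)  ** P0@[29:29]
[30] read 'd'  n1⇒n2 (via fail)
[31] read 'd'  n2⇒n3
[32] read 'b'  n3⇒n7
[33] read 'c'  n7⇒n8
[34] read 'b'  n8⇒n9  ** P3@[30:34],P4@[32:34]
[35] read 'd'  n9⇒n2 (via fail)
[36] read 'd'  n2⇒n3
[37] read 'b'  n3⇒n7
[38] read 'c'  n7⇒n8
[39] read 'b'  n8⇒n9  ** P3@[35:39],P4@[37:39]
[40] read 'a'  n9⇒n1 (via fail)  ** P0@[40:40]
[41] read 'b'  n1⇒n10 (via fail)
[42] read 'c'  n10⇒n11
[43] read 'b'  n11⇒n12  ** P4@[41:43]
[44] read 'e'  n12⇒n0 (via fail)
[45] read 'd'  n0⇒n2
[46] read 'c'  n2⇒n0 (via fail)
[47] read 'd'  n0⇒n2
[48] read 'd'  n2⇒n3
[49] read 'b'  n3⇒n7
[50] read 'c'  n7⇒n8
[51] read 'b'  n8⇒n9  ** P3@[47:51],P4@[49:51]
[52] read 'd'  n9⇒n2 (via fail)
[53] read 'd'  n2⇒n3
[54] read 'b'  n3⇒n7
[55] read 'c'  n7⇒n8
[56] read 'b'  n8⇒n9  ** P3@[52:56],P4@[54:56]
[57] read 'a'  n9⇒n1 (via fail)  ** P0@[57:57]
[58] read 'c'  n1⇒n0 (via fail)
[59] read 'd'  n0⇒n2
[60] read 'd'  n2⇒n3
[61] read 'e'  n3⇒n4  ** P1@[59:61]
[62] read 'c'  n4⇒n0 (via fail)
[63] read 'a'  n0⇒n1  ** P0@[63:63]
[64] read 'e'  n1⇒n0 (via fail)
[65] read 'd'  n0⇒n2
[66] read 'b'  n2⇒n10 (via fail)
[67] read 'c'  n10⇒n11

Result: [[3,4],[4,0],[6,0],[13,3],[13,4],[14,0],[15,0],[16,0],[20,0],[27,3],[27,4],[29,0],[34,3],[34,4],[39,3],[39,4],[40,0],[43,4],[51,3],[51,4],[56,3],[56,4],[57,0],[61,1],[63,0]]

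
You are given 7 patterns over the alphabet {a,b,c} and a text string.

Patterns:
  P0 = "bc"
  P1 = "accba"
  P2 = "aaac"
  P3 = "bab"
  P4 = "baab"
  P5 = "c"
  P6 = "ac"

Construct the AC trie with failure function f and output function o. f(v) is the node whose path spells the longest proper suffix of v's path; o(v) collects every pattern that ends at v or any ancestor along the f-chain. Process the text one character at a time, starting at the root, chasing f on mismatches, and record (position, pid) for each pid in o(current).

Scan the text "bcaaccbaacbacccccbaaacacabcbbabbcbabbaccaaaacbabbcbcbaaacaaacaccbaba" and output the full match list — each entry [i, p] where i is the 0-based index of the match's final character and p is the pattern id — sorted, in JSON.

Construct AC machine:
Trie nodes:
  n0 'ε': a→3 b→1 c→15
  n1 'b': a→11 c→2
  n2 'bc': ·  ←P0
  n3 'a': a→8 c→4
  n4 'ac': c→5  ←P6
  n5 'acc': b→6
  n6 'accb': a→7
  n7 'accba': ·  ←P1
  n8 'aa': a→9
  n9 'aaa': c→10
  n10 'aaac': ·  ←P2
  n11 'ba': a→13 b→12
  n12 'bab': ·  ←P3
  n13 'baa': b→14
  n14 'baab': ·  ←P4
  n15 'c': ·  ←P5

Failure links (BFS by depth):
  fail(1) 'b': from fail(0)=0 chase 'b': 0 ⇒ 0;  out=∅∪out(0)=∅
  fail(3) 'a': from fail(0)=0 chase 'a': 0 ⇒ 0;  out=∅∪out(0)=∅
  fail(15) 'c': from fail(0)=0 chase 'c': 0 ⇒ 0;  out={5}∪out(0)={5}
  fail(2) 'bc': from fail(1)=0 chase 'c': 0 ⇒ 15;  out={0}∪out(15)={0,5}
  fail(4) 'ac': from fail(3)=0 chase 'c': 0 ⇒ 15;  out={6}∪out(15)={5,6}
  fail(8) 'aa': from fail(3)=0 chase 'a': 0 ⇒ 3;  out=∅∪out(3)=∅
  fail(11) 'ba': from fail(1)=0 chase 'a': 0 ⇒ 3;  out=∅∪out(3)=∅
  fail(5) 'acc': from fail(4)=15 chase 'c': 15→0 ⇒ 15;  out=∅∪out(15)={5}
  fail(9) 'aaa': from fail(8)=3 chase 'a': 3 ⇒ 8;  out=∅∪out(8)=∅
  fail(12) 'bab': from fail(11)=3 chase 'b': 3→0 ⇒ 1;  out={3}∪out(1)={3}
  fail(13) 'baa': from fail(11)=3 chase 'a': 3 ⇒ 8;  out=∅∪out(8)=∅
  fail(6) 'accb': from fail(5)=15 chase 'b': 15→0 ⇒ 1;  out=∅∪out(1)=∅
  fail(10) 'aaac': from fail(9)=8 chase 'c': 8→3 ⇒ 4;  out={2}∪out(4)={2,5,6}
  fail(14) 'baab': from fail(13)=8 chase 'b': 8→3→0 ⇒ 1;  out={4}∪out(1)={4}
  fail(7) 'accba': from fail(6)=1 chase 'a': 1 ⇒ 11;  out={1}∪out(11)={1}

Text stream:
[0] read 'b'  n0⇒n1
[1] read 'c'  n1⇒n2  emit P0@[0:1],P5@[1:1]
[2] read 'a'  n2⇒n3 (via fail)
[3] read 'a'  n3⇒n8
[4] read 'c'  n8⇒n4 (via fail)  emit P5@[4:4],P6@[3:4]
[5] read 'c'  n4⇒n5  emit P5@[5:5]
[6] read 'b'  n5⇒n6
[7] read 'a'  n6⇒n7  emit P1@[3:7]
[8] read 'a'  n7⇒n13 (via fail)
[9] read 'c'  n13⇒n4 (via fail)  emit P5@[9:9],P6@[8:9]
[10] read 'b'  n4⇒n1 (via fail)
[11] read 'a'  n1⇒n11
[12] read 'c'  n11⇒n4 (via fail)  emit P5@[12:12],P6@[11:12]
[13] read 'c'  n4⇒n5  emit P5@[13:13]
[14] read 'c'  n5⇒n15 (via fail)  emit P5@[14:14]
[15] read 'c'  n15⇒n15 (via fail)  emit P5@[15:15]
[16] read 'c'  n15⇒n15 (via fail)  emit P5@[16:16]
[17] read 'b'  n15⇒n1 (via fail)
[18] read 'a'  n1⇒n11
[19] read 'a'  n11⇒n13
[20] read 'a'  n13⇒n9 (via fail)
[21] read 'c'  n9⇒n10  emit P2@[18:21],P5@[21:21],P6@[20:21]
[22] read 'a'  n10⇒n3 (via fail)
[23] read 'c'  n3⇒n4  emit P5@[23:23],P6@[22:23]
[24] read 'a'  n4⇒n3 (via fail)
[25] read 'b'  n3⇒n1 (via fail)
[26] read 'c'  n1⇒n2  emit P0@[25:26],P5@[26:26]
[27] read 'b'  n2⇒n1 (via fail)
[28] read 'b'  n1⇒n1 (via fail)
[29] read 'a'  n1⇒n11
[30] read 'b'  n11⇒n12  emit P3@[28:30]
[31] read 'b'  n12⇒n1 (via fail)
[32] read 'c'  n1⇒n2  emit P0@[31:32],P5@[32:32]
[33] read 'b'  n2⇒n1 (via fail)
[34] read 'a'  n1⇒n11
[35] read 'b'  n11⇒n12  emit P3@[33:35]
[36] read 'b'  n12⇒n1 (via fail)
[37] read 'a'  n1⇒n11
[38] read 'c'  n11⇒n4 (via fail)  emit P5@[38:38],P6@[37:38]
[39] read 'c'  n4⇒n5  emit P5@[39:39]
[40] read 'a'  n5⇒n3 (via fail)
[41] read 'a'  n3⇒n8
[42] read 'a'  n8⇒n9
[43] read 'a'  n9⇒n9 (via fail)
[44] read 'c'  n9⇒n10  emit P2@[41:44],P5@[44:44],P6@[43:44]
[45] read 'b'  n10⇒n1 (via fail)
[46] read 'a'  n1⇒n11
[47] read 'b'  n11⇒n12  emit P3@[45:47]
[48] read 'b'  n12⇒n1 (via fail)
[49] read 'c'  n1⇒n2  emit P0@[48:49],P5@[49:49]
[50] read 'b'  n2⇒n1 (via fail)
[51] read 'c'  n1⇒n2  emit P0@[50:51],P5@[51:51]
[52] read 'b'  n2⇒n1 (via fail)
[53] read 'a'  n1⇒n11
[54] read 'a'  n11⇒n13
[55] read 'a'  n13⇒n9 (via fail)
[56] read 'c'  n9⇒n10  emit P2@[53:56],P5@[56:56],P6@[55:56]
[57] read 'a'  n10⇒n3 (via fail)
[58] read 'a'  n3⇒n8
[59] read 'a'  n8⇒n9
[60] read 'c'  n9⇒n10  emit P2@[57:60],P5@[60:60],P6@[59:60]
[61] read 'a'  n10⇒n3 (via fail)
[62] read 'c'  n3⇒n4  emit P5@[62:62],P6@[61:62]
[63] read 'c'  n4⇒n5  emit P5@[63:63]
[64] read 'b'  n5⇒n6
[65] read 'a'  n6⇒n7  emit P1@[61:65]
[66] read 'b'  n7⇒n12 (via fail)  emit P3@[64:66]
[67] read 'a'  n12⇒n11 (via fail)

Result: [[1,0],[1,5],[4,5],[4,6],[5,5],[7,1],[9,5],[9,6],[12,5],[12,6],[13,5],[14,5],[15,5],[16,5],[21,2],[21,5],[21,6],[23,5],[23,6],[26,0],[26,5],[30,3],[32,0],[32,5],[35,3],[38,5],[38,6],[39,5],[44,2],[44,5],[44,6],[47,3],[49,0],[49,5],[51,0],[51,5],[56,2],[56,5],[56,6],[60,2],[60,5],[60,6],[62,5],[62,6],[63,5],[65,1],[66,3]]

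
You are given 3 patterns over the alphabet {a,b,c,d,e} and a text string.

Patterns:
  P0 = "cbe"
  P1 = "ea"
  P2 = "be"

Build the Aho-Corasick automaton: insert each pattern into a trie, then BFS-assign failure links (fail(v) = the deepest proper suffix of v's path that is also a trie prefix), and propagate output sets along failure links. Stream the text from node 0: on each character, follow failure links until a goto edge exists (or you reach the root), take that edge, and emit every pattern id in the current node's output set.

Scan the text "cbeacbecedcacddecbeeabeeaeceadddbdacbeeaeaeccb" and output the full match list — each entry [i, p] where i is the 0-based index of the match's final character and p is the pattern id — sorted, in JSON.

Construct AC machine:
Trie nodes:
  0='ε' goto b→6 c→1 e→4
  1='c' goto b→2
  2='cb' goto e→3
  3='cbe' goto ·  [P0 ends]
  4='e' goto a→5
  5='ea' goto ·  [P1 ends]
  6='b' goto e→7
  7='be' goto ·  [P2 ends]

Failure links (BFS by depth):
  n1('c'): parent n0 fail=0; on 'c' 0 → fail=0;  out ∅∪∅=∅
  n4('e'): parent n0 fail=0; on 'e' 0 → fail=0;  out ∅∪∅=∅
  n6('b'): parent n0 fail=0; on 'b' 0 → fail=0;  out ∅∪∅=∅
  n2('cb'): parent n1 fail=0; on 'b' 0 → fail=6;  out ∅∪∅=∅
  n5('ea'): parent n4 fail=0; on 'a' 0 → fail=0;  out {1}∪∅={1}
  n7('be'): parent n6 fail=0; on 'e' 0 → fail=4;  out {2}∪∅={2}
  n3('cbe'): parent n2 fail=6; on 'e' 6 → fail=7;  out {0}∪{2}={0,2}

Scan:
i=0 'c': node 0→1
i=1 'b': node 1→2
i=2 'e': node 2→3  ** P0@[0:2],P2@[1:2]
i=3 'a': node 3→5 ·f  ** P1@[2:3]
i=4 'c': node 5→1 ·f
i=5 'b': node 1→2
i=6 'e': node 2→3  ** P0@[4:6],P2@[5:6]
i=7 'c': node 3→1 ·f
i=8 'e': node 1→4 ·f
i=9 'd': node 4→0 ·f
i=10 'c': node 0→1
i=11 'a': node 1→0 ·f
i=12 'c': node 0→1
i=13 'd': node 1→0 ·f
i=14 'd': node 0→0
i=15 'e': node 0→4
i=16 'c': node 4→1 ·f
i=17 'b': node 1→2
i=18 'e': node 2→3  ** P0@[16:18],P2@[17:18]
i=19 'e': node 3→4 ·f
i=20 'a': node 4→5  ** P1@[19:20]
i=21 'b': node 5→6 ·f
i=22 'e': node 6→7  ** P2@[21:22]
i=23 'e': node 7→4 ·f
i=24 'a': node 4→5  ** P1@[23:24]
i=25 'e': node 5→4 ·f
i=26 'c': node 4→1 ·f
i=27 'e': node 1→4 ·f
i=28 'a': node 4→5  ** P1@[27:28]
i=29 'd': node 5→0 ·f
i=30 'd': node 0→0
i=31 'd': node 0→0
i=32 'b': node 0→6
i=33 'd': node 6→0 ·f
i=34 'a': node 0→0
i=35 'c': node 0→1
i=36 'b': node 1→2
i=37 'e': node 2→3  ** P0@[35:37],P2@[36:37]
i=38 'e': node 3→4 ·f
i=39 'a': node 4→5  ** P1@[38:39]
i=40 'e': node 5→4 ·f
i=41 'a': node 4→5  ** P1@[40:41]
i=42 'e': node 5→4 ·f
i=43 'c': node 4→1 ·f
i=44 'c': node 1→1 ·f
i=45 'b': node 1→2

All matches (sorted): [[2,0],[2,2],[3,1],[6,0],[6,2],[18,0],[18,2],[20,1],[22,2],[24,1],[28,1],[37,0],[37,2],[39,1],[41,1]]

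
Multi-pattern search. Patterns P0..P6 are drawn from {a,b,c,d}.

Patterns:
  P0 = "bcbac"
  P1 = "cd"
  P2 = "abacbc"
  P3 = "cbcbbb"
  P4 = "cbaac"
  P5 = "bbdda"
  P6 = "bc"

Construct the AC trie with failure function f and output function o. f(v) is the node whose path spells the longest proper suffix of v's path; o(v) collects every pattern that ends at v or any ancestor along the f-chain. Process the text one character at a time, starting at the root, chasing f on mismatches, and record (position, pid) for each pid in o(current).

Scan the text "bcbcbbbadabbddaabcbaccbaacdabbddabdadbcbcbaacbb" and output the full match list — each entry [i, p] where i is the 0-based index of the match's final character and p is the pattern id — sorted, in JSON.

Build:
Trie (insert patterns):
  0='ε' goto a→8 b→1 c→6
  1='b' goto b→22 c→2
  2='bc' goto b→3  ←P6
  3='bcb' goto a→4
  4='bcba' goto c→5
  5='bcbac' goto ·  ←P0
  6='c' goto b→14 d→7
  7='cd' goto ·  ←P1
  8='a' goto b→9
  9='ab' goto a→10
  10='aba' goto c→11
  11='abac' goto b→12
  12='abacb' goto c→13
  13='abacbc' goto ·  ←P2
  14='cb' goto a→19 c→15
  15='cbc' goto b→16
  16='cbcb' goto b→17
  17='cbcbb' goto b→18
  18='cbcbbb' goto ·  ←P3
  19='cba' goto a→20
  20='cbaa' goto c→21
  21='cbaac' goto ·  ←P4
  22='bb' goto d→23
  23='bbd' goto d→24
  24='bbdd' goto a→25
  25='bbdda' goto ·  ←P5

Failure links (BFS by depth):
  n1('b'): parent n0 fail=0; on 'b' 0 → fail=0;  out ∅∪∅=∅
  n6('c'): parent n0 fail=0; on 'c' 0 → fail=0;  out ∅∪∅=∅
  n8('a'): parent n0 fail=0; on 'a' 0 → fail=0;  out ∅∪∅=∅
  n2('bc'): parent n1 fail=0; on 'c' 0 → fail=6;  out {6}∪∅={6}
  n7('cd'): parent n6 fail=0; on 'd' 0 → fail=0;  out {1}∪∅={1}
  n9('ab'): parent n8 fail=0; on 'b' 0 → fail=1;  out ∅∪∅=∅
  n14('cb'): parent n6 fail=0; on 'b' 0 → fail=1;  out ∅∪∅=∅
  n22('bb'): parent n1 fail=0; on 'b' 0 → fail=1;  out ∅∪∅=∅
  n3('bcb'): parent n2 fail=6; on 'b' 6 → fail=14;  out ∅∪∅=∅
  n10('aba'): parent n9 fail=1; on 'a' 1→0 → fail=8;  out ∅∪∅=∅
  n15('cbc'): parent n14 fail=1; on 'c' 1 → fail=2;  out ∅∪{6}={6}
  n19('cba'): parent n14 fail=1; on 'a' 1→0 → fail=8;  out ∅∪∅=∅
  n23('bbd'): parent n22 fail=1; on 'd' 1→0 → fail=0;  out ∅∪∅=∅
  n4('bcba'): parent n3 fail=14; on 'a' 14 → fail=19;  out ∅∪∅=∅
  n11('abac'): parent n10 fail=8; on 'c' 8→0 → fail=6;  out ∅∪∅=∅
  n16('cbcb'): parent n15 fail=2; on 'b' 2 → fail=3;  out ∅∪∅=∅
  n20('cbaa'): parent n19 fail=8; on 'a' 8→0 → fail=8;  out ∅∪∅=∅
  n24('bbdd'): parent n23 fail=0; on 'd' 0 → fail=0;  out ∅∪∅=∅
  n5('bcbac'): parent n4 fail=19; on 'c' 19→8→0 → fail=6;  out {0}∪∅={0}
  n12('abacb'): parent n11 fail=6; on 'b' 6 → fail=14;  out ∅∪∅=∅
  n17('cbcbb'): parent n16 fail=3; on 'b' 3→14→1 → fail=22;  out ∅∪∅=∅
  n21('cbaac'): parent n20 fail=8; on 'c' 8→0 → fail=6;  out {4}∪∅={4}
  n25('bbdda'): parent n24 fail=0; on 'a' 0 → fail=8;  out {5}∪∅={5}
  n13('abacbc'): parent n12 fail=14; on 'c' 14 → fail=15;  out {2}∪{6}={2,6}
  n18('cbcbbb'): parent n17 fail=22; on 'b' 22→1 → fail=22;  out {3}∪∅={3}

Scan:
i=0 'b': node 0→1
i=1 'c': node 1→2  emit P6@[0:1]
i=2 'b': node 2→3
i=3 'c': node 3→15 ·f  emit P6@[2:3]
i=4 'b': node 15→16
i=5 'b': node 16→17
i=6 'b': node 17→18  emit P3@[1:6]
i=7 'a': node 18→8 ·f
i=8 'd': node 8→0 ·f
i=9 'a': node 0→8
i=10 'b': node 8→9
i=11 'b': node 9→22 ·f
i=12 'd': node 22→23
i=13 'd': node 23→24
i=14 'a': node 24→25  emit P5@[10:14]
i=15 'a': node 25→8 ·f
i=16 'b': node 8→9
i=17 'c': node 9→2 ·f  emit P6@[16:17]
i=18 'b': node 2→3
i=19 'a': node 3→4
i=20 'c': node 4→5  emit P0@[16:20]
i=21 'c': node 5→6 ·f
i=22 'b': node 6→14
i=23 'a': node 14→19
i=24 'a': node 19→20
i=25 'c': node 20→21  emit P4@[21:25]
i=26 'd': node 21→7 ·f  emit P1@[25:26]
i=27 'a': node 7→8 ·f
i=28 'b': node 8→9
i=29 'b': node 9→22 ·f
i=30 'd': node 22→23
i=31 'd': node 23→24
i=32 'a': node 24→25  emit P5@[28:32]
i=33 'b': node 25→9 ·f
i=34 'd': node 9→0 ·f
i=35 'a': node 0→8
i=36 'd': node 8→0 ·f
i=37 'b': node 0→1
i=38 'c': node 1→2  emit P6@[37:38]
i=39 'b': node 2→3
i=40 'c': node 3→15 ·f  emit P6@[39:40]
i=41 'b': node 15→16
i=42 'a': node 16→4 ·f
i=43 'a': node 4→20 ·f
i=44 'c': node 20→21  emit P4@[40:44]
i=45 'b': node 21→14 ·f
i=46 'b': node 14→22 ·f

Matches: [[1,6],[3,6],[6,3],[14,5],[17,6],[20,0],[25,4],[26,1],[32,5],[38,6],[40,6],[44,4]]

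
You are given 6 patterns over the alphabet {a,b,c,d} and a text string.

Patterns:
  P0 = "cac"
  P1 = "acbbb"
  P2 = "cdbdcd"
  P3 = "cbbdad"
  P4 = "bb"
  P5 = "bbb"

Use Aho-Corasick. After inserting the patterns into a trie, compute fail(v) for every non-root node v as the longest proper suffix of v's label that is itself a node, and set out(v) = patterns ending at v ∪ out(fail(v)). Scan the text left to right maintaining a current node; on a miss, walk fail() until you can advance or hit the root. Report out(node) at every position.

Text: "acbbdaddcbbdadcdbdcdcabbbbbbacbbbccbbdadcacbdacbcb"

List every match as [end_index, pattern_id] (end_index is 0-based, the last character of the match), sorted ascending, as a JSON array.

Build automaton:
Trie nodes:
  n0 'ε': a→4 b→19 c→1
  n1 'c': a→2 b→14 d→9
  n2 'ca': c→3
  n3 'cac': ·  [P0 ends]
  n4 'a': c→5
  n5 'ac': b→6
  n6 'acb': b→7
  n7 'acbb': b→8
  n8 'acbbb': ·  [P1 ends]
  n9 'cd': b→10
  n10 'cdb': d→11
  n11 'cdbd': c→12
  n12 'cdbdc': d→13
  n13 'cdbdcd': ·  [P2 ends]
  n14 'cb': b→15
  n15 'cbb': d→16
  n16 'cbbd': a→17
  n17 'cbbda': d→18
  n18 'cbbdad': ·  [P3 ends]
  n19 'b': b→20
  n20 'bb': b→21  [P4 ends]
  n21 'bbb': ·  [P5 ends]

Failure links (BFS by depth):
  fail(1) 'c': from fail(0)=0 chase 'c': 0 ⇒ 0;  out=∅∪out(0)=∅
  fail(4) 'a': from fail(0)=0 chase 'a': 0 ⇒ 0;  out=∅∪out(0)=∅
  fail(19) 'b': from fail(0)=0 chase 'b': 0 ⇒ 0;  out=∅∪out(0)=∅
  fail(2) 'ca': from fail(1)=0 chase 'a': 0 ⇒ 4;  out=∅∪out(4)=∅
  fail(5) 'ac': from fail(4)=0 chase 'c': 0 ⇒ 1;  out=∅∪out(1)=∅
  fail(9) 'cd': from fail(1)=0 chase 'd': 0 ⇒ 0;  out=∅∪out(0)=∅
  fail(14) 'cb': from fail(1)=0 chase 'b': 0 ⇒ 19;  out=∅∪out(19)=∅
  fail(20) 'bb': from fail(19)=0 chase 'b': 0 ⇒ 19;  out={4}∪out(19)={4}
  fail(3) 'cac': from fail(2)=4 chase 'c': 4 ⇒ 5;  out={0}∪out(5)={0}
  fail(6) 'acb': from fail(5)=1 chase 'b': 1 ⇒ 14;  out=∅∪out(14)=∅
  fail(10) 'cdb': from fail(9)=0 chase 'b': 0 ⇒ 19;  out=∅∪out(19)=∅
  fail(15) 'cbb': from fail(14)=19 chase 'b': 19 ⇒ 20;  out=∅∪out(20)={4}
  fail(21) 'bbb': from fail(20)=19 chase 'b': 19 ⇒ 20;  out={5}∪out(20)={4,5}
  fail(7) 'acbb': from fail(6)=14 chase 'b': 14 ⇒ 15;  out=∅∪out(15)={4}
  fail(11) 'cdbd': from fail(10)=19 chase 'd': 19→0 ⇒ 0;  out=∅∪out(0)=∅
  fail(16) 'cbbd': from fail(15)=20 chase 'd': 20→19→0 ⇒ 0;  out=∅∪out(0)=∅
  fail(8) 'acbbb': from fail(7)=15 chase 'b': 15→20 ⇒ 21;  out={1}∪out(21)={1,4,5}
  fail(12) 'cdbdc': from fail(11)=0 chase 'c': 0 ⇒ 1;  out=∅∪out(1)=∅
  fail(17) 'cbbda': from fail(16)=0 chase 'a': 0 ⇒ 4;  out=∅∪out(4)=∅
  fail(13) 'cdbdcd': from fail(12)=1 chase 'd': 1 ⇒ 9;  out={2}∪out(9)={2}
  fail(18) 'cbbdad': from fail(17)=4 chase 'd': 4→0 ⇒ 0;  out={3}∪out(0)={3}

Text stream:
i=0 'a': node 0→4
i=1 'c': node 4→5
i=2 'b': node 5→6
i=3 'b': node 6→7  ** P4@[2:3]
i=4 'd': node 7→16 ·f
i=5 'a': node 16→17
i=6 'd': node 17→18  ** P3@[1:6]
i=7 'd': node 18→0 ·f
i=8 'c': node 0→1
i=9 'b': node 1→14
i=10 'b': node 14→15  ** P4@[9:10]
i=11 'd': node 15→16
i=12 'a': node 16→17
i=13 'd': node 17→18  ** P3@[8:13]
i=14 'c': node 18→1 ·f
i=15 'd': node 1→9
i=16 'b': node 9→10
i=17 'd': node 10→11
i=18 'c': node 11→12
i=19 'd': node 12→13  ** P2@[14:19]
i=20 'c': node 13→1 ·f
i=21 'a': node 1→2
i=22 'b': node 2→19 ·f
i=23 'b': node 19→20  ** P4@[22:23]
i=24 'b': node 20→21  ** P4@[23:24],P5@[22:24]
i=25 'b': node 21→21 ·f  ** P4@[24:25],P5@[23:25]
i=26 'b': node 21→21 ·f  ** P4@[25:26],P5@[24:26]
i=27 'b': node 21→21 ·f  ** P4@[26:27],P5@[25:27]
i=28 'a': node 21→4 ·f
i=29 'c': node 4→5
i=30 'b': node 5→6
i=31 'b': node 6→7  ** P4@[30:31]
i=32 'b': node 7→8  ** P1@[28:32],P4@[31:32],P5@[30:32]
i=33 'c': node 8→1 ·f
i=34 'c': node 1→1 ·f
i=35 'b': node 1→14
i=36 'b': node 14→15  ** P4@[35:36]
i=37 'd': node 15→16
i=38 'a': node 16→17
i=39 'd': node 17→18  ** P3@[34:39]
i=40 'c': node 18→1 ·f
i=41 'a': node 1→2
i=42 'c': node 2→3  ** P0@[40:42]
i=43 'b': node 3→6 ·f
i=44 'd': node 6→0 ·f
i=45 'a': node 0→4
i=46 'c': node 4→5
i=47 'b': node 5→6
i=48 'c': node 6→1 ·f
i=49 'b': node 1→14

All matches (sorted): [[3,4],[6,3],[10,4],[13,3],[19,2],[23,4],[24,4],[24,5],[25,4],[25,5],[26,4],[26,5],[27,4],[27,5],[31,4],[32,1],[32,4],[32,5],[36,4],[39,3],[42,0]]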